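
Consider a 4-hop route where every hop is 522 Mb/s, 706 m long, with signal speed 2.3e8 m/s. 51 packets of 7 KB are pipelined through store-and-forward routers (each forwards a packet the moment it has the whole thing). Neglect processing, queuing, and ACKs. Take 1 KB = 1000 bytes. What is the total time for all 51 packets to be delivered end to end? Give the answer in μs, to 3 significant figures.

Per-hop transmission t_tx = L/R = 56000/522000000 = 107.28 μs.
Per-hop propagation t_prop = 706/2.3e+08 = 3.06957 μs.
Pipeline fill: first packet needs 4·t_tx to clear all hops; remaining 50 packets each add one t_tx.
Total = (4+51-1)·t_tx + 4·t_prop = 54·107.28 + 4·3.06957 = 5810 μs.

5810 μs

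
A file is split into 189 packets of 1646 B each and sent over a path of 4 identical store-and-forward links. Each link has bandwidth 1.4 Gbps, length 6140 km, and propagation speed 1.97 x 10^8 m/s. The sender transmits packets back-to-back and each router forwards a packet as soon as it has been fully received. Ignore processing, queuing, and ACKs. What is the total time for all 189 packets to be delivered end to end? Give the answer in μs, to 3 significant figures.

126000 μs

Per-hop transmission t_tx = L/R = 13168/1400000000 = 9.40571 μs.
Per-hop propagation t_prop = 6140000/197000000 = 31167.5 μs.
Pipeline fill: first packet needs 4·t_tx to clear all hops; remaining 188 packets each add one t_tx.
Total = (4+189-1)·t_tx + 4·t_prop = 192·9.40571 + 4·31167.5 = 126000 μs.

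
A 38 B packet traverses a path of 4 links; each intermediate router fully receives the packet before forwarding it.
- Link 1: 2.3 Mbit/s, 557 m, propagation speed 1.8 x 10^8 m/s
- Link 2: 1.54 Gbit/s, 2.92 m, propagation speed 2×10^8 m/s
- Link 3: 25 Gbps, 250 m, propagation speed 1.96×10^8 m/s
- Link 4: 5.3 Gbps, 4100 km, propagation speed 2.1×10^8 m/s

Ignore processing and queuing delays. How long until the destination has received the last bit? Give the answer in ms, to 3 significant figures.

L = 38 × 8 = 304 bits.
Transmission delays (L/R per hop): 0.132174, 0.000197403, 1.216e-05, 5.73585e-05 ms; sum = 0.132441 ms.
Propagation delays (d/s per hop): 0.00309444, 1.46e-05, 0.00127551, 19.5238 ms; sum = 19.5282 ms.
End-to-end = 19.7 ms.

19.7 ms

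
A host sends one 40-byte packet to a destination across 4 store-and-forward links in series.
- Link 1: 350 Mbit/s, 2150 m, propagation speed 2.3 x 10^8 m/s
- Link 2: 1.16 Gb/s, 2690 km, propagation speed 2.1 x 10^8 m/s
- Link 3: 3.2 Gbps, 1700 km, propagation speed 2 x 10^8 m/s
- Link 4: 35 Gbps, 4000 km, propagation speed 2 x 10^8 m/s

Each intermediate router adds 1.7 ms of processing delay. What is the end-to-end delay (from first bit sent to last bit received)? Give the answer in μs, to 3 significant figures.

46400 μs

L = 40 × 8 = 320 bits.
Transmission delays (L/R per hop): 0.914286, 0.275862, 0.1, 0.00914286 μs; sum = 1.29929 μs.
Propagation delays (d/s per hop): 9.34783, 12809.5, 8500, 20000 μs; sum = 41318.9 μs.
Processing at 3 router(s): 3 × 1.7 ms = 5100 μs.
End-to-end = 46400 μs.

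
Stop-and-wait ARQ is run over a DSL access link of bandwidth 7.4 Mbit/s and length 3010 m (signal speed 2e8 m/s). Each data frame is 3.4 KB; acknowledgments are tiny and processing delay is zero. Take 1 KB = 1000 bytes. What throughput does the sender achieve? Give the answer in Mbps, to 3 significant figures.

t_tx = L/R = 27200/7400000 = 0.00367568 s.
t_prop = 3010/200000000 = 1.505e-05 s; RTT = 3.01e-05 s.
Cycle = t_tx + RTT = 0.00370578 s.
Throughput = L / cycle = 27200 / 0.00370578 = 7.34 Mbps.

7.34 Mbps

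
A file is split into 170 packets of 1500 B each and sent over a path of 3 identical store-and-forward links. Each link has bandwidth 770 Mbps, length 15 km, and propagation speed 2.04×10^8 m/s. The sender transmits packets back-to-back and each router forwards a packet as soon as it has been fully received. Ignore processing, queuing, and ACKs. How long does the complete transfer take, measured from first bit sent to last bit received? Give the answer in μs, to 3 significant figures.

2900 μs

Per-hop transmission t_tx = L/R = 12000/770000000 = 15.5844 μs.
Per-hop propagation t_prop = 15000/204000000 = 73.5294 μs.
Pipeline fill: first packet needs 3·t_tx to clear all hops; remaining 169 packets each add one t_tx.
Total = (3+170-1)·t_tx + 3·t_prop = 172·15.5844 + 3·73.5294 = 2900 μs.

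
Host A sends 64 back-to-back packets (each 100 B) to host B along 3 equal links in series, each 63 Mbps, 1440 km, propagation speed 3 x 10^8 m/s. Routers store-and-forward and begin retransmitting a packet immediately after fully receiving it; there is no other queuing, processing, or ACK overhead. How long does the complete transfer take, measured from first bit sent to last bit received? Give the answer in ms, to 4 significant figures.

Per-hop transmission t_tx = L/R = 800/63000000 = 0.0126984 ms.
Per-hop propagation t_prop = 1440000/300000000 = 4.8 ms.
Pipeline fill: first packet needs 3·t_tx to clear all hops; remaining 63 packets each add one t_tx.
Total = (3+64-1)·t_tx + 3·t_prop = 66·0.0126984 + 3·4.8 = 15.24 ms.

15.24 ms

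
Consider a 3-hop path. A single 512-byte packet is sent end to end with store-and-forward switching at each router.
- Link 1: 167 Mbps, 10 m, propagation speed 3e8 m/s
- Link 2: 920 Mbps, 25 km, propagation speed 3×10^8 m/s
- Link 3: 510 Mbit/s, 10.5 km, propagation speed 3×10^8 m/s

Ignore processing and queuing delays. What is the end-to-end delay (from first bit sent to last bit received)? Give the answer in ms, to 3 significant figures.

0.155 ms

L = 512 × 8 = 4096 bits.
Transmission delays (L/R per hop): 0.0245269, 0.00445217, 0.00803137 ms; sum = 0.0370105 ms.
Propagation delays (d/s per hop): 3.33333e-05, 0.0833333, 0.035 ms; sum = 0.118367 ms.
End-to-end = 0.155 ms.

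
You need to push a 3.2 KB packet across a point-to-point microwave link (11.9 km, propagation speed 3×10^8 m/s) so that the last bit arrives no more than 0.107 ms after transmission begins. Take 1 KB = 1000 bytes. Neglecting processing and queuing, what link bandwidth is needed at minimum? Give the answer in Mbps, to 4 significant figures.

L = 25600 bits.
Propagation delay = 11900 / 300000000 = 0.0396667 ms.
Transmission budget = 0.107 − 0.0396667 = 0.0673333 ms.
R ≥ L / t_tx = 25600 bits / 6.73333e-05 s = 380.2 Mbps.

380.2 Mbps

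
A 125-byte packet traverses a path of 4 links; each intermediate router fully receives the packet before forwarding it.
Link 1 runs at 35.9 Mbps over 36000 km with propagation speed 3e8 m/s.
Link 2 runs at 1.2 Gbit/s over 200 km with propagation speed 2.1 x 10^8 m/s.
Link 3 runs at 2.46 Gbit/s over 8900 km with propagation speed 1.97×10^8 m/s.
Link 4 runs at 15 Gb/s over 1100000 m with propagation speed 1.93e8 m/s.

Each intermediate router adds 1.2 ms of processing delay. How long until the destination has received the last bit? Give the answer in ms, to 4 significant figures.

L = 125 × 8 = 1000 bits.
Transmission delays (L/R per hop): 0.0278552, 0.000833333, 0.000406504, 6.66667e-05 ms; sum = 0.0291617 ms.
Propagation delays (d/s per hop): 120, 0.952381, 45.1777, 5.69948 ms; sum = 171.83 ms.
Processing at 3 router(s): 3 × 1.2 ms = 3.6 ms.
End-to-end = 175.5 ms.

175.5 ms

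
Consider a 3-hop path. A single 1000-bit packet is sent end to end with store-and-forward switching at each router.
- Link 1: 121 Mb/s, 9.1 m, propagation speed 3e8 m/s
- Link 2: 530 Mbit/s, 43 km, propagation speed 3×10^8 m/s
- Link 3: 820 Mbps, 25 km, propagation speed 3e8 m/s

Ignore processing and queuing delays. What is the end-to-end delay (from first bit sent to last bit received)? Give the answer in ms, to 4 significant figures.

Transmission delays (L/R per hop): 0.00826446, 0.00188679, 0.00121951 ms; sum = 0.0113708 ms.
Propagation delays (d/s per hop): 3.03333e-05, 0.143333, 0.0833333 ms; sum = 0.226697 ms.
End-to-end = 0.2381 ms.

0.2381 ms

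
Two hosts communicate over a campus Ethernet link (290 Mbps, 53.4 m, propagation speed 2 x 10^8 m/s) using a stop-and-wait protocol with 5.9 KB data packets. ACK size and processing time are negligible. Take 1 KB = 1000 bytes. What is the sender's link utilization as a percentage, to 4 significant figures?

99.67 %

t_tx = L/R = 47200/290000000 = 0.000162759 s.
t_prop = 53.4/200000000 = 2.67e-07 s; RTT = 5.34e-07 s.
Cycle = t_tx + RTT = 0.000163293 s.
Utilization = t_tx / cycle = 0.000162759/0.000163293 = 99.67 %.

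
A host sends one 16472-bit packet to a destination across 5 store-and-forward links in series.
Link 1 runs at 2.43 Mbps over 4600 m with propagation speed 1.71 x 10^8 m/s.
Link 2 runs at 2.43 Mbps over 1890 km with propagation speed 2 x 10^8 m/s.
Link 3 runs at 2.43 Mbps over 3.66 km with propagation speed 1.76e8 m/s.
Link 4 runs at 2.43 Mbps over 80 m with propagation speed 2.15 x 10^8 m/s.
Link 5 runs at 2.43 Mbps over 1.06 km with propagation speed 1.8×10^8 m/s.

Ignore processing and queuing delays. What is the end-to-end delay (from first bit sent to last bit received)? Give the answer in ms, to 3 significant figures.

43.4 ms

Transmission delay per hop = L/R = 16472/2430000 = 6.7786 ms; 5 hops → 33.893 ms.
Propagation delays (d/s per hop): 0.0269006, 9.45, 0.0207955, 0.000372093, 0.00588889 ms; sum = 9.50396 ms.
End-to-end = 43.4 ms.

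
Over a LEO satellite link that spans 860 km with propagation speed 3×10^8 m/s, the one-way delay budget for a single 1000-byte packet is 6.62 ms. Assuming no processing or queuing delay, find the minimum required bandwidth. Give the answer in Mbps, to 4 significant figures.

L = 8000 bits.
Propagation delay = 860000 / 300000000 = 2.86667 ms.
Transmission budget = 6.62 − 2.86667 = 3.75333 ms.
R ≥ L / t_tx = 8000 bits / 0.00375333 s = 2.131 Mbps.

2.131 Mbps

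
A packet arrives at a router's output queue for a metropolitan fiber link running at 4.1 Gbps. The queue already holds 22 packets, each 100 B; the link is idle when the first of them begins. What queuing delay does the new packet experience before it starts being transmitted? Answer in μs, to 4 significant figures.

Each queued packet: L/R = 800/4.1e+09 = 0.195122 μs.
22 queued → 4.29268 μs.
Queuing delay = 4.293 μs.

4.293 μs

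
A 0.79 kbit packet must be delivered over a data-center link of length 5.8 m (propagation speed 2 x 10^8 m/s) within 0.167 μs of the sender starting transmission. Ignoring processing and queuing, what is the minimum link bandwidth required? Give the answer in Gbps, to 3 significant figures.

5.72 Gbps

Propagation delay = 5.8 / 200000000 = 0.029 μs.
Transmission budget = 0.167 − 0.029 = 0.138 μs.
R ≥ L / t_tx = 790 bits / 1.38e-07 s = 5.72 Gbps.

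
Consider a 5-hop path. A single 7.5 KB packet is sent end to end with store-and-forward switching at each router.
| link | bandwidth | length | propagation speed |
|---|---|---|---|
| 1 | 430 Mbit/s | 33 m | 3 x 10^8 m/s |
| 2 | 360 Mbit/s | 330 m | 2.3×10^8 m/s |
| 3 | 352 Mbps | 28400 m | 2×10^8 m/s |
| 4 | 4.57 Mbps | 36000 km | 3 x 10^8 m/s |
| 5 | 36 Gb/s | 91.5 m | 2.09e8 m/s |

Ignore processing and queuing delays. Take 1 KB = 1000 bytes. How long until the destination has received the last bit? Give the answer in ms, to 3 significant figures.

L = 60000 bits.
Transmission delays (L/R per hop): 0.139535, 0.166667, 0.170455, 13.1291, 0.00166667 ms; sum = 13.6074 ms.
Propagation delays (d/s per hop): 0.00011, 0.00143478, 0.142, 120, 0.000437799 ms; sum = 120.144 ms.
End-to-end = 134 ms.

134 ms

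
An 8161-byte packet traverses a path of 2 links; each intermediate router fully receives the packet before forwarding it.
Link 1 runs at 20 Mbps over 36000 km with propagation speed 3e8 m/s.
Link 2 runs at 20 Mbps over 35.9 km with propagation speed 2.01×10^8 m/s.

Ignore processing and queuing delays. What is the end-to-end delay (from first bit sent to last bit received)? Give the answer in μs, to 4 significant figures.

L = 8161 × 8 = 65288 bits.
Transmission delay per hop = L/R = 65288/20000000 = 3264.4 μs; 2 hops → 6528.8 μs.
Propagation delays (d/s per hop): 120000, 178.607 μs; sum = 120179 μs.
End-to-end = 126700 μs.

126700 μs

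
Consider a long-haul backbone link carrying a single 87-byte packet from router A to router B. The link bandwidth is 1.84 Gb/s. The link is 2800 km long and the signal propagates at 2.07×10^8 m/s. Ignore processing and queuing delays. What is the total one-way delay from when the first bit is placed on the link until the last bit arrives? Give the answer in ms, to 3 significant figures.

L = 87 × 8 = 696 bits.
Transmission delay = L/R = 696 / 1840000000 = 0.000378261 ms.
Propagation delay = d/s = 2800000 m / 2.07e+08 m/s = 13.5266 ms.
Total = 13.5 ms.

13.5 ms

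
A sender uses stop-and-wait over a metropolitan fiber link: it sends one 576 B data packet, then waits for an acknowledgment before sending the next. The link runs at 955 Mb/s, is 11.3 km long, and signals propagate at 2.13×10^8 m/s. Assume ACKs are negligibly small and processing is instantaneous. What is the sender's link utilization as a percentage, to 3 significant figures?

t_tx = L/R = 4608/955000000 = 4.82513e-06 s.
t_prop = 11300/213000000 = 5.30516e-05 s; RTT = 0.000106103 s.
Cycle = t_tx + RTT = 0.000110928 s.
Utilization = t_tx / cycle = 4.82513e-06/0.000110928 = 4.35 %.

4.35 %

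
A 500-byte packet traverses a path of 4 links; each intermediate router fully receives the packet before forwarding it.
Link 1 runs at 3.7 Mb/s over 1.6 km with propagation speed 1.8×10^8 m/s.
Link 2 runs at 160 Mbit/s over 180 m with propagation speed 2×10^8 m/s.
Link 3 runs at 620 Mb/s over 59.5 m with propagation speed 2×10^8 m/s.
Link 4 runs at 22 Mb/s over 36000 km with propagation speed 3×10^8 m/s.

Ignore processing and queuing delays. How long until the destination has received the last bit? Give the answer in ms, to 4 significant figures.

L = 500 × 8 = 4000 bits.
Transmission delays (L/R per hop): 1.08108, 0.025, 0.00645161, 0.181818 ms; sum = 1.29435 ms.
Propagation delays (d/s per hop): 0.00888889, 0.0009, 0.0002975, 120 ms; sum = 120.01 ms.
End-to-end = 121.3 ms.

121.3 ms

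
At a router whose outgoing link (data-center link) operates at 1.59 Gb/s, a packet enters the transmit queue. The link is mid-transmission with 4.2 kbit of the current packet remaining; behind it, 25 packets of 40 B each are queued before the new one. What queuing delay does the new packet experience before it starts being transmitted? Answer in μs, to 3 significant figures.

7.67 μs

Each queued packet: L/R = 320/1590000000 = 0.201258 μs.
25 queued → 5.03145 μs.
Plus remaining 4200 bits of current packet: 2.64151 μs.
Queuing delay = 7.67 μs.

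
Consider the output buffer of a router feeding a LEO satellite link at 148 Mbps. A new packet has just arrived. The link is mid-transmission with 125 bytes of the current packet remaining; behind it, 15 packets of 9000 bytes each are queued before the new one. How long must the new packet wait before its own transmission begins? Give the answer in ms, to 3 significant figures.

7.30 ms

Each queued packet: L/R = 72000/148000000 = 0.486486 ms.
15 queued → 7.2973 ms.
Plus remaining 1000 bits of current packet: 0.00675676 ms.
Queuing delay = 7.30 ms.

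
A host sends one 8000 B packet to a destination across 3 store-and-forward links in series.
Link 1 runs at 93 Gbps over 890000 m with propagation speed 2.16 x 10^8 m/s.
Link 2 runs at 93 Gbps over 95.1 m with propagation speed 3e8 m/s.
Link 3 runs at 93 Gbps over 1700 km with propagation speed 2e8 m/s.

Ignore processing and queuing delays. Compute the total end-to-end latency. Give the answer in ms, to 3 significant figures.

12.6 ms

L = 8000 × 8 = 64000 bits.
Transmission delay per hop = L/R = 64000/93000000000 = 0.000688172 ms; 3 hops → 0.00206452 ms.
Propagation delays (d/s per hop): 4.12037, 0.000317, 8.5 ms; sum = 12.6207 ms.
End-to-end = 12.6 ms.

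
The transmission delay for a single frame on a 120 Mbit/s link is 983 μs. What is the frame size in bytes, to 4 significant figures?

L = R × t_tx = 120000000 b/s × 0.000983 s = 117960 bits.
In bytes: 117960 / 8 = 14750 bytes.

14750 bytes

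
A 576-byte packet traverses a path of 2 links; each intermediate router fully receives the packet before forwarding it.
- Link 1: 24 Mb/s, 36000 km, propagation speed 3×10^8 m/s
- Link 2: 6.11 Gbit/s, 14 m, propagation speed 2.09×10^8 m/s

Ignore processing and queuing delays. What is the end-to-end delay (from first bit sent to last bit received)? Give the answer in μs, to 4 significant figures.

120200 μs

L = 576 × 8 = 4608 bits.
Transmission delays (L/R per hop): 192, 0.754173 μs; sum = 192.754 μs.
Propagation delays (d/s per hop): 120000, 0.0669856 μs; sum = 120000 μs.
End-to-end = 120200 μs.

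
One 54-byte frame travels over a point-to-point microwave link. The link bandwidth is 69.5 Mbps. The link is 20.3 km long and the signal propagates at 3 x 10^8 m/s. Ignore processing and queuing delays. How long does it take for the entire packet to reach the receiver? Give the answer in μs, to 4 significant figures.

L = 54 × 8 = 432 bits.
Transmission delay = L/R = 432 / 69500000 = 6.21583 μs.
Propagation delay = d/s = 20300 m / 300000000 m/s = 67.6667 μs.
Total = 73.88 μs.

73.88 μs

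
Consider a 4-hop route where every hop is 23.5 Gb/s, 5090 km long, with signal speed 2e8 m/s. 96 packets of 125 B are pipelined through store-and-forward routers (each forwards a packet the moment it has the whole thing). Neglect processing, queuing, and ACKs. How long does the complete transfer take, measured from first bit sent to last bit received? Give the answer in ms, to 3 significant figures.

102 ms

Per-hop transmission t_tx = L/R = 1000/23500000000 = 4.25532e-05 ms.
Per-hop propagation t_prop = 5090000/200000000 = 25.45 ms.
Pipeline fill: first packet needs 4·t_tx to clear all hops; remaining 95 packets each add one t_tx.
Total = (4+96-1)·t_tx + 4·t_prop = 99·4.25532e-05 + 4·25.45 = 102 ms.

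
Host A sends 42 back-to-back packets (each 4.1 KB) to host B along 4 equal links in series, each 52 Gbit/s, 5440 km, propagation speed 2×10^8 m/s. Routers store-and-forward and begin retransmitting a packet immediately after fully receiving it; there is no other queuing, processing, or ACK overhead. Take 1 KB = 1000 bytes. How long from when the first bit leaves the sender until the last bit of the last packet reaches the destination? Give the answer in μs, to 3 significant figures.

Per-hop transmission t_tx = L/R = 32800/52000000000 = 0.630769 μs.
Per-hop propagation t_prop = 5440000/200000000 = 27200 μs.
Pipeline fill: first packet needs 4·t_tx to clear all hops; remaining 41 packets each add one t_tx.
Total = (4+42-1)·t_tx + 4·t_prop = 45·0.630769 + 4·27200 = 109000 μs.

109000 μs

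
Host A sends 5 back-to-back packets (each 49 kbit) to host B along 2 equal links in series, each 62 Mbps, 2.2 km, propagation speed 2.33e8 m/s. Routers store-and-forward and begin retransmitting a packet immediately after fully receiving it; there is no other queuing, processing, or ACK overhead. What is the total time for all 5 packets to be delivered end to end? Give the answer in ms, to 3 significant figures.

Per-hop transmission t_tx = L/R = 49000/62000000 = 0.790323 ms.
Per-hop propagation t_prop = 2200/233000000 = 0.00944206 ms.
Pipeline fill: first packet needs 2·t_tx to clear all hops; remaining 4 packets each add one t_tx.
Total = (2+5-1)·t_tx + 2·t_prop = 6·0.790323 + 2·0.00944206 = 4.76 ms.

4.76 ms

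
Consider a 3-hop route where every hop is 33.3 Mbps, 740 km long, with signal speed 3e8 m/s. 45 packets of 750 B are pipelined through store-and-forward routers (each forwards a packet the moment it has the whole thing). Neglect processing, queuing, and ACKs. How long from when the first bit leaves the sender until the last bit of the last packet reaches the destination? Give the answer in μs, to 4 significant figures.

15870 μs

Per-hop transmission t_tx = L/R = 6000/3.33e+07 = 180.18 μs.
Per-hop propagation t_prop = 740000/300000000 = 2466.67 μs.
Pipeline fill: first packet needs 3·t_tx to clear all hops; remaining 44 packets each add one t_tx.
Total = (3+45-1)·t_tx + 3·t_prop = 47·180.18 + 3·2466.67 = 15870 μs.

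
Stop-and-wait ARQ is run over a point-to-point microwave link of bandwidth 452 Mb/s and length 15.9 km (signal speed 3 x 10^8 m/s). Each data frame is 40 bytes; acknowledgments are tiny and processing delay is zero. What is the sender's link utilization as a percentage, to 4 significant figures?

t_tx = L/R = 320/452000000 = 7.07965e-07 s.
t_prop = 15900/300000000 = 5.3e-05 s; RTT = 0.000106 s.
Cycle = t_tx + RTT = 0.000106708 s.
Utilization = t_tx / cycle = 7.07965e-07/0.000106708 = 0.6635 %.

0.6635 %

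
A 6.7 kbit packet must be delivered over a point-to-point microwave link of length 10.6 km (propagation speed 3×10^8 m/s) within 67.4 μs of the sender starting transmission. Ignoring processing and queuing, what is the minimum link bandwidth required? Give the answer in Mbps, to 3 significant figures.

209 Mbps

Propagation delay = 10600 / 300000000 = 35.3333 μs.
Transmission budget = 67.4 − 35.3333 = 32.0667 μs.
R ≥ L / t_tx = 6700 bits / 3.20667e-05 s = 209 Mbps.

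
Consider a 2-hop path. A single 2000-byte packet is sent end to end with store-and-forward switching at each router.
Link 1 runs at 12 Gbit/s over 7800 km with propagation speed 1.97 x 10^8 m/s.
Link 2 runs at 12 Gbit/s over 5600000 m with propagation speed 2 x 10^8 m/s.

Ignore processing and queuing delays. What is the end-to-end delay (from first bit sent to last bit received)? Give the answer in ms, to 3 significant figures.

L = 2000 × 8 = 16000 bits.
Transmission delay per hop = L/R = 16000/12000000000 = 0.00133333 ms; 2 hops → 0.00266667 ms.
Propagation delays (d/s per hop): 39.5939, 28 ms; sum = 67.5939 ms.
End-to-end = 67.6 ms.

67.6 ms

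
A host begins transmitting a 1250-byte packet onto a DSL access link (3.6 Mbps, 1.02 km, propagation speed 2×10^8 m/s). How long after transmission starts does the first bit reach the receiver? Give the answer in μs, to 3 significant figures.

5.10 μs

First bit experiences only propagation delay: d/s = 1020/200000000 = 5.10 μs.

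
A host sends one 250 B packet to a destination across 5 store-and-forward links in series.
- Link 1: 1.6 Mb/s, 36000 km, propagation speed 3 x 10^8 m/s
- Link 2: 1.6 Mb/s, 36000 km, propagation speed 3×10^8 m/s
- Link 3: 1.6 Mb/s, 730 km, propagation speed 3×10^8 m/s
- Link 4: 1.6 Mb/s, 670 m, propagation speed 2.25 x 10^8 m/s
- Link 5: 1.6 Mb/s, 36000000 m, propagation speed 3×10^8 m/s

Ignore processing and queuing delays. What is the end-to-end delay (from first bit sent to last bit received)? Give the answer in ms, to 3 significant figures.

L = 250 × 8 = 2000 bits.
Transmission delay per hop = L/R = 2000/1600000 = 1.25 ms; 5 hops → 6.25 ms.
Propagation delays (d/s per hop): 120, 120, 2.43333, 0.00297778, 120 ms; sum = 362.436 ms.
End-to-end = 369 ms.

369 ms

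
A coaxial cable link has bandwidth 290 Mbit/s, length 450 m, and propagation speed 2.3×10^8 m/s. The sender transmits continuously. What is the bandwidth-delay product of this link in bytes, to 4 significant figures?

70.92 bytes

Propagation delay = 450 / 2.3e+08 = 1.95652e-06 s.
BDP = R × t_prop = 290000000 × 1.95652e-06 = 567.391 bits.
In bytes: 567.391/8 = 70.92 bytes.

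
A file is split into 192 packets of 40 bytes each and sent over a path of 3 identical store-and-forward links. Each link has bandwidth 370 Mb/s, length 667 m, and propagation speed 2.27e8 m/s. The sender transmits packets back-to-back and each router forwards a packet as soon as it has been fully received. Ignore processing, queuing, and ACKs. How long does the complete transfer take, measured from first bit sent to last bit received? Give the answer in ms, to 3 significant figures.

0.177 ms

Per-hop transmission t_tx = L/R = 320/370000000 = 0.000864865 ms.
Per-hop propagation t_prop = 667/227000000 = 0.00293833 ms.
Pipeline fill: first packet needs 3·t_tx to clear all hops; remaining 191 packets each add one t_tx.
Total = (3+192-1)·t_tx + 3·t_prop = 194·0.000864865 + 3·0.00293833 = 0.177 ms.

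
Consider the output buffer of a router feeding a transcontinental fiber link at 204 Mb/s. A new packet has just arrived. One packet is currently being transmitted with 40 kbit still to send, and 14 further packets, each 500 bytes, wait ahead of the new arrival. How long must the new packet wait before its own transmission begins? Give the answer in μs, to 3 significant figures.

471 μs

Each queued packet: L/R = 4000/204000000 = 19.6078 μs.
14 queued → 274.51 μs.
Plus remaining 40000 bits of current packet: 196.078 μs.
Queuing delay = 471 μs.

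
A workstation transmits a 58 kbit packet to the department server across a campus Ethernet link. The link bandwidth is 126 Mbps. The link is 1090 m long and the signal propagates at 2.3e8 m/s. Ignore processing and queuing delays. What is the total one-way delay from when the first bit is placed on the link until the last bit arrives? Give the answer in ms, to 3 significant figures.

0.465 ms

L = 58000 bits.
Transmission delay = L/R = 58000 / 126000000 = 0.460317 ms.
Propagation delay = d/s = 1090 m / 2.3e+08 m/s = 0.00473913 ms.
Total = 0.465 ms.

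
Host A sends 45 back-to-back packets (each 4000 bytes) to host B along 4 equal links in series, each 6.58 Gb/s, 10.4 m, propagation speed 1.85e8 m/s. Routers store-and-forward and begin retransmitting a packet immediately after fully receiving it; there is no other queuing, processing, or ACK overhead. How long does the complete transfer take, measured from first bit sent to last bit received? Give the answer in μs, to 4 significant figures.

Per-hop transmission t_tx = L/R = 32000/6580000000 = 4.86322 μs.
Per-hop propagation t_prop = 10.4/185000000 = 0.0562162 μs.
Pipeline fill: first packet needs 4·t_tx to clear all hops; remaining 44 packets each add one t_tx.
Total = (4+45-1)·t_tx + 4·t_prop = 48·4.86322 + 4·0.0562162 = 233.7 μs.

233.7 μs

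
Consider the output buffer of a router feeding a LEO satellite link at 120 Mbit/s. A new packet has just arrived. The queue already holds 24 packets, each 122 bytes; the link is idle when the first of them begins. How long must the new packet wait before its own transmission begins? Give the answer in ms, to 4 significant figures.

Each queued packet: L/R = 976/120000000 = 0.00813333 ms.
24 queued → 0.1952 ms.
Queuing delay = 0.1952 ms.

0.1952 ms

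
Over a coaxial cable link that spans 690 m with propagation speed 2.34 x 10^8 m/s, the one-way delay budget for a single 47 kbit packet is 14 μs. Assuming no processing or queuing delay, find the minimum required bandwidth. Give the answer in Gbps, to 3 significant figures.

Propagation delay = 690 / 234000000 = 2.94872 μs.
Transmission budget = 14 − 2.94872 = 11.0513 μs.
R ≥ L / t_tx = 47000 bits / 1.10513e-05 s = 4.25 Gbps.

4.25 Gbps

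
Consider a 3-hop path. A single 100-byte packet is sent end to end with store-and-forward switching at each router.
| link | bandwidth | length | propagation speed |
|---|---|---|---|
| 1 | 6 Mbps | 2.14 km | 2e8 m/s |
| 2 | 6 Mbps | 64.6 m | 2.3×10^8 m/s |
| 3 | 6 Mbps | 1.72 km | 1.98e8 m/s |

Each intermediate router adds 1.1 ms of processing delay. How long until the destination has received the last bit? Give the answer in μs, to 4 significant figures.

L = 100 × 8 = 800 bits.
Transmission delay per hop = L/R = 800/6000000 = 133.333 μs; 3 hops → 400 μs.
Propagation delays (d/s per hop): 10.7, 0.28087, 8.68687 μs; sum = 19.6677 μs.
Processing at 2 router(s): 2 × 1.1 ms = 2200 μs.
End-to-end = 2620 μs.

2620 μs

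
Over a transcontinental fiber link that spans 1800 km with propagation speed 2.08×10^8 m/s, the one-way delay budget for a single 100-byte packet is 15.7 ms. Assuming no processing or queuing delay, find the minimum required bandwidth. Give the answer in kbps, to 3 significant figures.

L = 800 bits.
Propagation delay = 1800000 / 208000000 = 8.65385 ms.
Transmission budget = 15.7 − 8.65385 = 7.04615 ms.
R ≥ L / t_tx = 800 bits / 0.00704615 s = 114 kbps.

114 kbps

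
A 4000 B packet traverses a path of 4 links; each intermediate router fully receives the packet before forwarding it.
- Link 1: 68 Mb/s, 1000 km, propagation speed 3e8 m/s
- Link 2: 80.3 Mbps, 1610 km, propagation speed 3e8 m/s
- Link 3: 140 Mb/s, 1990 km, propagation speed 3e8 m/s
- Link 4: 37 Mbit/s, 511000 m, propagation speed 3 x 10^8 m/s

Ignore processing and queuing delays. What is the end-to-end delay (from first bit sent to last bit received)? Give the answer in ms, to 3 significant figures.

L = 4000 × 8 = 32000 bits.
Transmission delays (L/R per hop): 0.470588, 0.398506, 0.228571, 0.864865 ms; sum = 1.96253 ms.
Propagation delays (d/s per hop): 3.33333, 5.36667, 6.63333, 1.70333 ms; sum = 17.0367 ms.
End-to-end = 19.0 ms.

19.0 ms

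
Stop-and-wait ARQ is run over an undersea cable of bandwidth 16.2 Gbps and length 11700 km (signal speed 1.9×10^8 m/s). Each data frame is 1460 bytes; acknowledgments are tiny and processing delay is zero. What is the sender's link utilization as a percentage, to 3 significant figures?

t_tx = L/R = 11680/16200000000 = 7.20988e-07 s.
t_prop = 11700000/190000000 = 0.0615789 s; RTT = 0.123158 s.
Cycle = t_tx + RTT = 0.123159 s.
Utilization = t_tx / cycle = 7.20988e-07/0.123159 = 0.000585 %.

0.000585 %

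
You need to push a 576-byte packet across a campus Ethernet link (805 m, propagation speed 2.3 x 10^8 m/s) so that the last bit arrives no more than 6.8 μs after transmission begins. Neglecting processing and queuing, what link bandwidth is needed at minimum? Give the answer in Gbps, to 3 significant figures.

1.40 Gbps

L = 4608 bits.
Propagation delay = 805 / 2.3e+08 = 3.5 μs.
Transmission budget = 6.8 − 3.5 = 3.3 μs.
R ≥ L / t_tx = 4608 bits / 3.3e-06 s = 1.40 Gbps.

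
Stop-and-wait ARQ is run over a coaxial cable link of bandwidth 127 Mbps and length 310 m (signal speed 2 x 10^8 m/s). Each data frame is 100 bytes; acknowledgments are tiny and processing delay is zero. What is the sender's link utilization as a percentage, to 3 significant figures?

67.0 %

t_tx = L/R = 800/127000000 = 6.29921e-06 s.
t_prop = 310/200000000 = 1.55e-06 s; RTT = 3.1e-06 s.
Cycle = t_tx + RTT = 9.39921e-06 s.
Utilization = t_tx / cycle = 6.29921e-06/9.39921e-06 = 67.0 %.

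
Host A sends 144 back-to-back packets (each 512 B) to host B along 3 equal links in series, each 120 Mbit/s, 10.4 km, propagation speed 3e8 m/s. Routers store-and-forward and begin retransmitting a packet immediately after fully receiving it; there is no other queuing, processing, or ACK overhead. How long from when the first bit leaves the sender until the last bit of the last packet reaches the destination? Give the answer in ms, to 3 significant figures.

Per-hop transmission t_tx = L/R = 4096/120000000 = 0.0341333 ms.
Per-hop propagation t_prop = 10400/300000000 = 0.0346667 ms.
Pipeline fill: first packet needs 3·t_tx to clear all hops; remaining 143 packets each add one t_tx.
Total = (3+144-1)·t_tx + 3·t_prop = 146·0.0341333 + 3·0.0346667 = 5.09 ms.

5.09 ms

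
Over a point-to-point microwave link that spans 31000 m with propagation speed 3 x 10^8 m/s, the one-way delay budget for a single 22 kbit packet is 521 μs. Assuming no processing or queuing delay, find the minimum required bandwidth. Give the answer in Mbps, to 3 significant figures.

52.7 Mbps

Propagation delay = 31000 / 300000000 = 103.333 μs.
Transmission budget = 521 − 103.333 = 417.667 μs.
R ≥ L / t_tx = 22000 bits / 0.000417667 s = 52.7 Mbps.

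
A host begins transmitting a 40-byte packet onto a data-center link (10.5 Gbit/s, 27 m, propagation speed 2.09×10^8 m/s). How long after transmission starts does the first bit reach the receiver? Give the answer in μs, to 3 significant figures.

0.129 μs

First bit experiences only propagation delay: d/s = 27/209000000 = 0.129 μs.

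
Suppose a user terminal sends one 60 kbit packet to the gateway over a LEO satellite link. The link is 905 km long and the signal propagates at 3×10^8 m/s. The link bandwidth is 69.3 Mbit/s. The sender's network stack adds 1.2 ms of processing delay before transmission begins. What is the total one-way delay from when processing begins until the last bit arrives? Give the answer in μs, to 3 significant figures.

5080 μs

L = 60000 bits.
Transmission delay = L/R = 60000 / 69300000 = 865.801 μs.
Propagation delay = d/s = 905000 m / 300000000 m/s = 3016.67 μs.
Plus processing delay 1.2 ms = 1200 μs.
Total = 5080 μs.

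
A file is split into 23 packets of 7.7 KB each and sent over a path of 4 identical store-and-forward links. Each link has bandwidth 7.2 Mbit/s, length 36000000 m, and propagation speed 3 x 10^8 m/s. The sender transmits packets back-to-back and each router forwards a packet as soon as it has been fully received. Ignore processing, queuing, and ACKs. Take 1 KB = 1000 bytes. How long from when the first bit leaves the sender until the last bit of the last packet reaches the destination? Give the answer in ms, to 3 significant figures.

702 ms

Per-hop transmission t_tx = L/R = 61600/7200000 = 8.55556 ms.
Per-hop propagation t_prop = 36000000/300000000 = 120 ms.
Pipeline fill: first packet needs 4·t_tx to clear all hops; remaining 22 packets each add one t_tx.
Total = (4+23-1)·t_tx + 4·t_prop = 26·8.55556 + 4·120 = 702 ms.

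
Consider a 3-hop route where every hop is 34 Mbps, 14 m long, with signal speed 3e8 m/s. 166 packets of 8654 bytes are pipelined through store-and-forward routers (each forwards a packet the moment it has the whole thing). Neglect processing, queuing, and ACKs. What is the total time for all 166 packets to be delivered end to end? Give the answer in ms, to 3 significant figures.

342 ms

Per-hop transmission t_tx = L/R = 69232/34000000 = 2.03624 ms.
Per-hop propagation t_prop = 14/300000000 = 4.66667e-05 ms.
Pipeline fill: first packet needs 3·t_tx to clear all hops; remaining 165 packets each add one t_tx.
Total = (3+166-1)·t_tx + 3·t_prop = 168·2.03624 + 3·4.66667e-05 = 342 ms.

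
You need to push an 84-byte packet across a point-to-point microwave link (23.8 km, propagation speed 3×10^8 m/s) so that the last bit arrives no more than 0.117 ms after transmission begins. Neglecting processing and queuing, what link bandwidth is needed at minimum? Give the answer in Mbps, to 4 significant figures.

L = 672 bits.
Propagation delay = 23800 / 300000000 = 0.0793333 ms.
Transmission budget = 0.117 − 0.0793333 = 0.0376667 ms.
R ≥ L / t_tx = 672 bits / 3.76667e-05 s = 17.84 Mbps.

17.84 Mbps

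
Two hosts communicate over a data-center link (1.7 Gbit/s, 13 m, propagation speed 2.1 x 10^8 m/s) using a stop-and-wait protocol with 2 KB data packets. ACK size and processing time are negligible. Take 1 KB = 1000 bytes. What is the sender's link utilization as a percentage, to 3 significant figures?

t_tx = L/R = 16000/1700000000 = 9.41176e-06 s.
t_prop = 13/210000000 = 6.19048e-08 s; RTT = 1.2381e-07 s.
Cycle = t_tx + RTT = 9.53557e-06 s.
Utilization = t_tx / cycle = 9.41176e-06/9.53557e-06 = 98.7 %.

98.7 %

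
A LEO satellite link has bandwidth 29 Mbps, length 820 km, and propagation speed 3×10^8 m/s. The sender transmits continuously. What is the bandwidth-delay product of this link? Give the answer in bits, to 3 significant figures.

Propagation delay = 820000 / 300000000 = 0.00273333 s.
BDP = R × t_prop = 29000000 × 0.00273333 = 79266.7 bits.

79300 bits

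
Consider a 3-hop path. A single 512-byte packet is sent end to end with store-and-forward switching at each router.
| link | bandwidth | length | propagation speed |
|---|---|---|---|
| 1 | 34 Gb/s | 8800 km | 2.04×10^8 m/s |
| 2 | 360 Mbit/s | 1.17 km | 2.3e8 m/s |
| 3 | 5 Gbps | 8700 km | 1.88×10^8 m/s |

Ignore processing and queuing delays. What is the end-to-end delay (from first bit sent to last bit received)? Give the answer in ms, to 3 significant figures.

89.4 ms

L = 512 × 8 = 4096 bits.
Transmission delays (L/R per hop): 0.000120471, 0.0113778, 0.0008192 ms; sum = 0.0123174 ms.
Propagation delays (d/s per hop): 43.1373, 0.00508696, 46.2766 ms; sum = 89.4189 ms.
End-to-end = 89.4 ms.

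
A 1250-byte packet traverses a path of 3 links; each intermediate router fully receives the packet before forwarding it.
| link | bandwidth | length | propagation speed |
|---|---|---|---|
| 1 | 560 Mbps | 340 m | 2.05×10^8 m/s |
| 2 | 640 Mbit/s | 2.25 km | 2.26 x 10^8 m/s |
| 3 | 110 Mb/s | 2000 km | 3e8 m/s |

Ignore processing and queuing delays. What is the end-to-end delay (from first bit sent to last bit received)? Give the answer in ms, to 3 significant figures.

L = 1250 × 8 = 10000 bits.
Transmission delays (L/R per hop): 0.0178571, 0.015625, 0.0909091 ms; sum = 0.124391 ms.
Propagation delays (d/s per hop): 0.00165854, 0.00995575, 6.66667 ms; sum = 6.67828 ms.
End-to-end = 6.80 ms.

6.80 ms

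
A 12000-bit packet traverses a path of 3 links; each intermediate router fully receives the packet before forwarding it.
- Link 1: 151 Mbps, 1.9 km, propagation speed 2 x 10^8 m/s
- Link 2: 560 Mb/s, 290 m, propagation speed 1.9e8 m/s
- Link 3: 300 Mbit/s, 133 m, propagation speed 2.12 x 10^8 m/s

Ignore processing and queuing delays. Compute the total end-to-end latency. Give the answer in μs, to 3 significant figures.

153 μs

Transmission delays (L/R per hop): 79.4702, 21.4286, 40 μs; sum = 140.899 μs.
Propagation delays (d/s per hop): 9.5, 1.52632, 0.627358 μs; sum = 11.6537 μs.
End-to-end = 153 μs.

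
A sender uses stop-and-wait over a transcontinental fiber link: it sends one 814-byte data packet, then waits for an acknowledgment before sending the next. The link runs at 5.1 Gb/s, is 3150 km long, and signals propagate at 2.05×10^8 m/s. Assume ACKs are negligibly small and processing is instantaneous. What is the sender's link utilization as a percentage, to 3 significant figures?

0.00415 %

t_tx = L/R = 6512/5100000000 = 1.27686e-06 s.
t_prop = 3150000/2.05e+08 = 0.0153659 s; RTT = 0.0307317 s.
Cycle = t_tx + RTT = 0.030733 s.
Utilization = t_tx / cycle = 1.27686e-06/0.030733 = 0.00415 %.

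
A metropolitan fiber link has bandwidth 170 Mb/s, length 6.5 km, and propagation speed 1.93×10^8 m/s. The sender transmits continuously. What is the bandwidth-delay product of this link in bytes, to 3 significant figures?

716 bytes

Propagation delay = 6500 / 193000000 = 3.36788e-05 s.
BDP = R × t_prop = 170000000 × 3.36788e-05 = 5725.39 bits.
In bytes: 5725.39/8 = 716 bytes.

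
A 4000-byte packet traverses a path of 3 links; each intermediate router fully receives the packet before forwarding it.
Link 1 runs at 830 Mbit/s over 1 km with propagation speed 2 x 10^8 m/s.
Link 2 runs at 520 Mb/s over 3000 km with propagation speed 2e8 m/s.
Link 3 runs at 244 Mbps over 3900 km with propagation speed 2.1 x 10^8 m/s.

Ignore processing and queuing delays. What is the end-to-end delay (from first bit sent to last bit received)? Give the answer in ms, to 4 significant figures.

33.81 ms

L = 4000 × 8 = 32000 bits.
Transmission delays (L/R per hop): 0.0385542, 0.0615385, 0.131148 ms; sum = 0.23124 ms.
Propagation delays (d/s per hop): 0.005, 15, 18.5714 ms; sum = 33.5764 ms.
End-to-end = 33.81 ms.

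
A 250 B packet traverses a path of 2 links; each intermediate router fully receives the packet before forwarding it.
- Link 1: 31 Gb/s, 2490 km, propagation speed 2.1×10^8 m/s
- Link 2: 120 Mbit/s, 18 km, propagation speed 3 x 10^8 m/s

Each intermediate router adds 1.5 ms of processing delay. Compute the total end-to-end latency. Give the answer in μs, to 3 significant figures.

13400 μs

L = 250 × 8 = 2000 bits.
Transmission delays (L/R per hop): 0.0645161, 16.6667 μs; sum = 16.7312 μs.
Propagation delays (d/s per hop): 11857.1, 60 μs; sum = 11917.1 μs.
Processing at 1 router(s): 1 × 1.5 ms = 1500 μs.
End-to-end = 13400 μs.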